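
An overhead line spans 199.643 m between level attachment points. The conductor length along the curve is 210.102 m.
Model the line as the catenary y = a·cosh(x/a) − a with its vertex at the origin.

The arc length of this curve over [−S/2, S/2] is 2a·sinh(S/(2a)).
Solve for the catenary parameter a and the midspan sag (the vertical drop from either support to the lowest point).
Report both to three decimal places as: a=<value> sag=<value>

a=179.428 sag=28.491

seed: a₀ = √(S³/(24(L−S))) = √(199.643³/(24·10.459)) = 178.045265
iter 1: u=0.560652  f(a)=+1.656e-01  f'(a)=-1.212e-01  a ← 178.045265 − (+1.656e-01/-1.212e-01) = 179.411482
iter 2: u=0.556383  f(a)=+1.926e-03  f'(a)=-1.184e-01  a ← 179.411482 − (+1.926e-03/-1.184e-01) = 179.427743
iter 3: u=0.556333  f(a)=+2.671e-07  f'(a)=-1.184e-01  a ← 179.427743 − (+2.671e-07/-1.184e-01) = 179.427745
iter 4: u=0.556333  f(a)=+0.000e+00  f'(a)=-1.184e-01  a ← 179.427745 − (+0.000e+00/-1.184e-01) = 179.427745
converged: |Δa| < 1e-12 after 4 iterations
sag = a·(cosh(S/(2a)) − 1) = 179.427745·(cosh(0.556333) − 1) = 28.490576
T_max/T_min = cosh(S/(2a)) = 1.158786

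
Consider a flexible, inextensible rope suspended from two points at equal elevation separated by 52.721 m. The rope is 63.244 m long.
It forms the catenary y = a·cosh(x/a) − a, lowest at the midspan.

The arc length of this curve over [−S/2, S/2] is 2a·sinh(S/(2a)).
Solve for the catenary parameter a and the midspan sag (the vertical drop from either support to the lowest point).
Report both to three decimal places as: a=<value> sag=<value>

seed: a₀ = √(S³/(24(L−S))) = √(52.721³/(24·10.523)) = 24.087962
iter 1: u=1.094343  f(a)=+6.484e-01  f'(a)=-9.829e-01  a ← 24.087962 − (+6.484e-01/-9.829e-01) = 24.747605
iter 2: u=1.065174  f(a)=+2.759e-02  f'(a)=-9.009e-01  a ← 24.747605 − (+2.759e-02/-9.009e-01) = 24.778228
iter 3: u=1.063857  f(a)=+5.486e-05  f'(a)=-8.973e-01  a ← 24.778228 − (+5.486e-05/-8.973e-01) = 24.778289
iter 4: u=1.063855  f(a)=+2.179e-10  f'(a)=-8.973e-01  a ← 24.778289 − (+2.179e-10/-8.973e-01) = 24.778289
iter 5: u=1.063855  f(a)=+0.000e+00  f'(a)=-8.973e-01  a ← 24.778289 − (+0.000e+00/-8.973e-01) = 24.778289
converged: |Δa| < 1e-12 after 5 iterations
sag = a·(cosh(S/(2a)) − 1) = 24.778289·(cosh(1.063855) − 1) = 15.395266
T_max/T_min = cosh(S/(2a)) = 1.621321

a=24.778 sag=15.395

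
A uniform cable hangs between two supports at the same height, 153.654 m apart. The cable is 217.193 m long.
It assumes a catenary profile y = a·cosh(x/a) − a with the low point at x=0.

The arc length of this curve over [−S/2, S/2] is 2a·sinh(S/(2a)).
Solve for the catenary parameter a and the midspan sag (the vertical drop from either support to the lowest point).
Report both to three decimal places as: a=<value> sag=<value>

a=51.551 sag=68.660

seed: a₀ = √(S³/(24(L−S))) = √(153.654³/(24·63.539)) = 48.774182
iter 1: u=1.575157  f(a)=+8.364e+00  f'(a)=-3.312e+00  a ← 48.774182 − (+8.364e+00/-3.312e+00) = 51.299785
iter 2: u=1.497609  f(a)=+6.936e-01  f'(a)=-2.783e+00  a ← 51.299785 − (+6.936e-01/-2.783e+00) = 51.548976
iter 3: u=1.490369  f(a)=+5.722e-03  f'(a)=-2.738e+00  a ← 51.548976 − (+5.722e-03/-2.738e+00) = 51.551066
iter 4: u=1.490309  f(a)=+3.966e-07  f'(a)=-2.737e+00  a ← 51.551066 − (+3.966e-07/-2.737e+00) = 51.551066
iter 5: u=1.490309  f(a)=+0.000e+00  f'(a)=-2.737e+00  a ← 51.551066 − (+0.000e+00/-2.737e+00) = 51.551066
converged: |Δa| < 1e-12 after 5 iterations
sag = a·(cosh(S/(2a)) − 1) = 51.551066·(cosh(1.490309) − 1) = 68.660049
T_max/T_min = cosh(S/(2a)) = 2.331884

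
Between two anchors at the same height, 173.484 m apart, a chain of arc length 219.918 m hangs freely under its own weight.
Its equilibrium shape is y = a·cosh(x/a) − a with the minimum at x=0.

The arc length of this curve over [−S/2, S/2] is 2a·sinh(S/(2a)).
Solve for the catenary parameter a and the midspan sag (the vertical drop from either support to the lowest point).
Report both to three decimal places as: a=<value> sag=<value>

seed: a₀ = √(S³/(24(L−S))) = √(173.484³/(24·46.434)) = 68.448742
iter 1: u=1.267255  f(a)=+3.874e+00  f'(a)=-1.588e+00  a ← 68.448742 − (+3.874e+00/-1.588e+00) = 70.889220
iter 2: u=1.223628  f(a)=+2.168e-01  f'(a)=-1.414e+00  a ← 70.889220 − (+2.168e-01/-1.414e+00) = 71.042540
iter 3: u=1.220987  f(a)=+7.684e-04  f'(a)=-1.404e+00  a ← 71.042540 − (+7.684e-04/-1.404e+00) = 71.043087
iter 4: u=1.220977  f(a)=+9.725e-09  f'(a)=-1.404e+00  a ← 71.043087 − (+9.725e-09/-1.404e+00) = 71.043087
iter 5: u=1.220977  f(a)=+0.000e+00  f'(a)=-1.404e+00  a ← 71.043087 − (+0.000e+00/-1.404e+00) = 71.043087
converged: |Δa| < 1e-12 after 5 iterations
sag = a·(cosh(S/(2a)) − 1) = 71.043087·(cosh(1.220977) − 1) = 59.869487
T_max/T_min = cosh(S/(2a)) = 1.842721

a=71.043 sag=59.869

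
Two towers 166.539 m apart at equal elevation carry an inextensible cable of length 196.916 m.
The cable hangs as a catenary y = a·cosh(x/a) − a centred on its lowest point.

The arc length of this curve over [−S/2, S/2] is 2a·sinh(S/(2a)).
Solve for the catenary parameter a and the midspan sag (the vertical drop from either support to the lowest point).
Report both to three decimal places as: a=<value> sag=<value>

seed: a₀ = √(S³/(24(L−S))) = √(166.539³/(24·30.377)) = 79.596847
iter 1: u=1.046141  f(a)=+1.706e+00  f'(a)=-8.501e-01  a ← 79.596847 − (+1.706e+00/-8.501e-01) = 81.603847
iter 2: u=1.020411  f(a)=+6.666e-02  f'(a)=-7.849e-01  a ← 81.603847 − (+6.666e-02/-7.849e-01) = 81.688782
iter 3: u=1.019350  f(a)=+1.109e-04  f'(a)=-7.823e-01  a ← 81.688782 − (+1.109e-04/-7.823e-01) = 81.688924
iter 4: u=1.019349  f(a)=+3.083e-10  f'(a)=-7.823e-01  a ← 81.688924 − (+3.083e-10/-7.823e-01) = 81.688924
iter 5: u=1.019349  f(a)=-2.842e-14  f'(a)=-7.823e-01  a ← 81.688924 − (-2.842e-14/-7.823e-01) = 81.688924
converged: |Δa| < 1e-12 after 5 iterations
sag = a·(cosh(S/(2a)) − 1) = 81.688924·(cosh(1.019349) − 1) = 46.244879
T_max/T_min = cosh(S/(2a)) = 1.566110

a=81.689 sag=46.245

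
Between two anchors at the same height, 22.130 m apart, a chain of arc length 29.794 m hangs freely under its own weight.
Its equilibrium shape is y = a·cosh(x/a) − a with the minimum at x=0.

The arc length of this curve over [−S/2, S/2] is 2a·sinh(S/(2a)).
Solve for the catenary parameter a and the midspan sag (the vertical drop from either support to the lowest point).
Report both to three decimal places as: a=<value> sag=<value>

seed: a₀ = √(S³/(24(L−S))) = √(22.130³/(24·7.664)) = 7.676067
iter 1: u=1.441493  f(a)=+8.368e-01  f'(a)=-2.444e+00  a ← 7.676067 − (+8.368e-01/-2.444e+00) = 8.018488
iter 2: u=1.379936  f(a)=+5.925e-02  f'(a)=-2.109e+00  a ← 8.018488 − (+5.925e-02/-2.109e+00) = 8.046584
iter 3: u=1.375118  f(a)=+3.471e-04  f'(a)=-2.084e+00  a ← 8.046584 − (+3.471e-04/-2.084e+00) = 8.046751
iter 4: u=1.375089  f(a)=+1.207e-08  f'(a)=-2.084e+00  a ← 8.046751 − (+1.207e-08/-2.084e+00) = 8.046751
iter 5: u=1.375089  f(a)=+7.105e-15  f'(a)=-2.084e+00  a ← 8.046751 − (+7.105e-15/-2.084e+00) = 8.046751
converged: |Δa| < 1e-12 after 5 iterations
sag = a·(cosh(S/(2a)) − 1) = 8.046751·(cosh(1.375089) − 1) = 8.884605
T_max/T_min = cosh(S/(2a)) = 2.104123

a=8.047 sag=8.885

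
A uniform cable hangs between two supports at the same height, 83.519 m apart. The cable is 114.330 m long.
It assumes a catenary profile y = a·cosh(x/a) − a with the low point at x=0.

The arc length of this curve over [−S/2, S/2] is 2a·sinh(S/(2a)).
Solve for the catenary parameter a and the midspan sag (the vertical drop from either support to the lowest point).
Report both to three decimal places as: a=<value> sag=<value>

seed: a₀ = √(S³/(24(L−S))) = √(83.519³/(24·30.811)) = 28.068513
iter 1: u=1.487770  f(a)=+3.595e+00  f'(a)=-2.721e+00  a ← 28.068513 − (+3.595e+00/-2.721e+00) = 29.389637
iter 2: u=1.420892  f(a)=+2.694e-01  f'(a)=-2.327e+00  a ← 29.389637 − (+2.694e-01/-2.327e+00) = 29.505393
iter 3: u=1.415318  f(a)=+1.784e-03  f'(a)=-2.297e+00  a ← 29.505393 − (+1.784e-03/-2.297e+00) = 29.506170
iter 4: u=1.415280  f(a)=+7.934e-08  f'(a)=-2.297e+00  a ← 29.506170 − (+7.934e-08/-2.297e+00) = 29.506170
iter 5: u=1.415280  f(a)=-1.421e-14  f'(a)=-2.297e+00  a ← 29.506170 − (-1.421e-14/-2.297e+00) = 29.506170
converged: |Δa| < 1e-12 after 5 iterations
sag = a·(cosh(S/(2a)) − 1) = 29.506170·(cosh(1.415280) − 1) = 34.824626
T_max/T_min = cosh(S/(2a)) = 2.180249

a=29.506 sag=34.825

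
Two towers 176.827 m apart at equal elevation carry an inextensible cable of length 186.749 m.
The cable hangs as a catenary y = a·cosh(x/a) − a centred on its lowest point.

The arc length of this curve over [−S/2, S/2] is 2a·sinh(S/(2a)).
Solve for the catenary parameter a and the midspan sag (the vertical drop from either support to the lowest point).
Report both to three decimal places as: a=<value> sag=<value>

a=153.643 sag=26.149

seed: a₀ = √(S³/(24(L−S))) = √(176.827³/(24·9.922)) = 152.376374
iter 1: u=0.580231  f(a)=+1.684e-01  f'(a)=-1.347e-01  a ← 152.376374 − (+1.684e-01/-1.347e-01) = 153.626609
iter 2: u=0.575509  f(a)=+2.095e-03  f'(a)=-1.313e-01  a ← 153.626609 − (+2.095e-03/-1.313e-01) = 153.642558
iter 3: u=0.575449  f(a)=+3.333e-07  f'(a)=-1.313e-01  a ← 153.642558 − (+3.333e-07/-1.313e-01) = 153.642560
iter 4: u=0.575449  f(a)=-2.842e-14  f'(a)=-1.313e-01  a ← 153.642560 − (-2.842e-14/-1.313e-01) = 153.642560
converged: |Δa| < 1e-12 after 4 iterations
sag = a·(cosh(S/(2a)) − 1) = 153.642560·(cosh(0.575449) − 1) = 26.148523
T_max/T_min = cosh(S/(2a)) = 1.170191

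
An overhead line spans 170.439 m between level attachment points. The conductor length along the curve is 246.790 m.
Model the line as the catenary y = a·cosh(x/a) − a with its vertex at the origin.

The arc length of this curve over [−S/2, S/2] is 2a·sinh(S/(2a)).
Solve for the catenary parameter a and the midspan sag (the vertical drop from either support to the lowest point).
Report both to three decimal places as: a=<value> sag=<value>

a=55.166 sag=79.999

seed: a₀ = √(S³/(24(L−S))) = √(170.439³/(24·76.351)) = 51.980503
iter 1: u=1.639451  f(a)=+1.094e+01  f'(a)=-3.807e+00  a ← 51.980503 − (+1.094e+01/-3.807e+00) = 54.854870
iter 2: u=1.553545  f(a)=+9.732e-01  f'(a)=-3.157e+00  a ← 54.854870 − (+9.732e-01/-3.157e+00) = 55.163113
iter 3: u=1.544864  f(a)=+9.358e-03  f'(a)=-3.097e+00  a ← 55.163113 − (+9.358e-03/-3.097e+00) = 55.166135
iter 4: u=1.544779  f(a)=+8.837e-07  f'(a)=-3.096e+00  a ← 55.166135 − (+8.837e-07/-3.096e+00) = 55.166135
iter 5: u=1.544779  f(a)=-2.842e-14  f'(a)=-3.096e+00  a ← 55.166135 − (-2.842e-14/-3.096e+00) = 55.166135
converged: |Δa| < 1e-12 after 5 iterations
sag = a·(cosh(S/(2a)) − 1) = 55.166135·(cosh(1.544779) − 1) = 79.999055
T_max/T_min = cosh(S/(2a)) = 2.450148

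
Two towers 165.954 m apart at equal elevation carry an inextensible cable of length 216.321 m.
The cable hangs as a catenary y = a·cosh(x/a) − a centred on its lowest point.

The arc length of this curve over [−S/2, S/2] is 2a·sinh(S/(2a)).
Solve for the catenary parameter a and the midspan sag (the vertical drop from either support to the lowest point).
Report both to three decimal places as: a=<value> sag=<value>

seed: a₀ = √(S³/(24(L−S))) = √(165.954³/(24·50.367)) = 61.489778
iter 1: u=1.349444  f(a)=+4.790e+00  f'(a)=-1.957e+00  a ← 61.489778 − (+4.790e+00/-1.957e+00) = 63.937812
iter 2: u=1.297777  f(a)=+3.009e-01  f'(a)=-1.718e+00  a ← 63.937812 − (+3.009e-01/-1.718e+00) = 64.112975
iter 3: u=1.294231  f(a)=+1.363e-03  f'(a)=-1.702e+00  a ← 64.112975 − (+1.363e-03/-1.702e+00) = 64.113776
iter 4: u=1.294215  f(a)=+2.828e-08  f'(a)=-1.702e+00  a ← 64.113776 − (+2.828e-08/-1.702e+00) = 64.113776
iter 5: u=1.294215  f(a)=+2.842e-14  f'(a)=-1.702e+00  a ← 64.113776 − (+2.842e-14/-1.702e+00) = 64.113776
converged: |Δa| < 1e-12 after 5 iterations
sag = a·(cosh(S/(2a)) − 1) = 64.113776·(cosh(1.294215) − 1) = 61.621144
T_max/T_min = cosh(S/(2a)) = 1.961122

a=64.114 sag=61.621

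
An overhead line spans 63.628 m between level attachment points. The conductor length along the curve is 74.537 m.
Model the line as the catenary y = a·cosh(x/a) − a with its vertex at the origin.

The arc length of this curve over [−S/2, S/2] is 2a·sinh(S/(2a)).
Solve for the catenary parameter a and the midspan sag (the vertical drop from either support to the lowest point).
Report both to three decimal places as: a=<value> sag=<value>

seed: a₀ = √(S³/(24(L−S))) = √(63.628³/(24·10.909)) = 31.367096
iter 1: u=1.014248  f(a)=+5.750e-01  f'(a)=-7.698e-01  a ← 31.367096 − (+5.750e-01/-7.698e-01) = 32.114099
iter 2: u=0.990655  f(a)=+2.118e-02  f'(a)=-7.140e-01  a ← 32.114099 − (+2.118e-02/-7.140e-01) = 32.143766
iter 3: u=0.989741  f(a)=+3.118e-05  f'(a)=-7.119e-01  a ← 32.143766 − (+3.118e-05/-7.119e-01) = 32.143810
iter 4: u=0.989740  f(a)=+6.780e-11  f'(a)=-7.119e-01  a ← 32.143810 − (+6.780e-11/-7.119e-01) = 32.143810
iter 5: u=0.989740  f(a)=+0.000e+00  f'(a)=-7.119e-01  a ← 32.143810 − (+0.000e+00/-7.119e-01) = 32.143810
converged: |Δa| < 1e-12 after 5 iterations
sag = a·(cosh(S/(2a)) − 1) = 32.143810·(cosh(0.989740) − 1) = 17.071692
T_max/T_min = cosh(S/(2a)) = 1.531104

a=32.144 sag=17.072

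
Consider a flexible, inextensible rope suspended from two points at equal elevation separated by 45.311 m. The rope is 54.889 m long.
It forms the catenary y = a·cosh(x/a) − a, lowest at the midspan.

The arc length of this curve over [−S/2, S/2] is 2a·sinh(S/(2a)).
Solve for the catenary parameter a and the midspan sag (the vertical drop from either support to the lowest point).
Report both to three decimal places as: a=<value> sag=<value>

a=20.726 sag=13.665

seed: a₀ = √(S³/(24(L−S))) = √(45.311³/(24·9.578)) = 20.116964
iter 1: u=1.126189  f(a)=+6.261e-01  f'(a)=-1.079e+00  a ← 20.116964 − (+6.261e-01/-1.079e+00) = 20.697398
iter 2: u=1.094606  f(a)=+2.812e-02  f'(a)=-9.837e-01  a ← 20.697398 − (+2.812e-02/-9.837e-01) = 20.725982
iter 3: u=1.093097  f(a)=+6.262e-05  f'(a)=-9.793e-01  a ← 20.725982 − (+6.262e-05/-9.793e-01) = 20.726046
iter 4: u=1.093093  f(a)=+3.122e-10  f'(a)=-9.793e-01  a ← 20.726046 − (+3.122e-10/-9.793e-01) = 20.726046
iter 5: u=1.093093  f(a)=+0.000e+00  f'(a)=-9.793e-01  a ← 20.726046 − (+0.000e+00/-9.793e-01) = 20.726046
converged: |Δa| < 1e-12 after 5 iterations
sag = a·(cosh(S/(2a)) − 1) = 20.726046·(cosh(1.093093) − 1) = 13.665371
T_max/T_min = cosh(S/(2a)) = 1.659333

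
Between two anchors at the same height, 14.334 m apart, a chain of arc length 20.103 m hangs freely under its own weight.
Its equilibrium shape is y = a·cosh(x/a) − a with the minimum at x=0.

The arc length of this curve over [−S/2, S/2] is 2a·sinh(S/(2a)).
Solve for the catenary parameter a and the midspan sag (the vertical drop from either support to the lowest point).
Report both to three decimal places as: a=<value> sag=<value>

seed: a₀ = √(S³/(24(L−S))) = √(14.334³/(24·5.769)) = 4.612063
iter 1: u=1.553968  f(a)=+7.380e-01  f'(a)=-3.160e+00  a ← 4.612063 − (+7.380e-01/-3.160e+00) = 4.845577
iter 2: u=1.479081  f(a)=+5.975e-02  f'(a)=-2.667e+00  a ← 4.845577 − (+5.975e-02/-2.667e+00) = 4.867976
iter 3: u=1.472275  f(a)=+4.679e-04  f'(a)=-2.626e+00  a ← 4.867976 − (+4.679e-04/-2.626e+00) = 4.868154
iter 4: u=1.472221  f(a)=+2.920e-08  f'(a)=-2.626e+00  a ← 4.868154 − (+2.920e-08/-2.626e+00) = 4.868154
iter 5: u=1.472221  f(a)=+0.000e+00  f'(a)=-2.626e+00  a ← 4.868154 − (+0.000e+00/-2.626e+00) = 4.868154
converged: |Δa| < 1e-12 after 5 iterations
sag = a·(cosh(S/(2a)) − 1) = 4.868154·(cosh(1.472221) − 1) = 6.300175
T_max/T_min = cosh(S/(2a)) = 2.294161

a=4.868 sag=6.300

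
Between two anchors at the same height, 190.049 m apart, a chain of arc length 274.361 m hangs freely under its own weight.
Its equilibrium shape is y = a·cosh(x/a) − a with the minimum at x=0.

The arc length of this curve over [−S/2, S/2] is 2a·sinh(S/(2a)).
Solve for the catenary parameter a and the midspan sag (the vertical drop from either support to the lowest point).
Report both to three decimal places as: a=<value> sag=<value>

a=61.781 sag=88.669

seed: a₀ = √(S³/(24(L−S))) = √(190.049³/(24·84.312)) = 58.243581
iter 1: u=1.631502  f(a)=+1.196e+01  f'(a)=-3.743e+00  a ← 58.243581 − (+1.196e+01/-3.743e+00) = 61.438855
iter 2: u=1.546652  f(a)=+1.055e+00  f'(a)=-3.109e+00  a ← 61.438855 − (+1.055e+00/-3.109e+00) = 61.778060
iter 3: u=1.538159  f(a)=+9.955e-03  f'(a)=-3.051e+00  a ← 61.778060 − (+9.955e-03/-3.051e+00) = 61.781323
iter 4: u=1.538078  f(a)=+9.054e-07  f'(a)=-3.050e+00  a ← 61.781323 − (+9.054e-07/-3.050e+00) = 61.781323
iter 5: u=1.538078  f(a)=-5.684e-14  f'(a)=-3.050e+00  a ← 61.781323 − (-5.684e-14/-3.050e+00) = 61.781323
converged: |Δa| < 1e-12 after 5 iterations
sag = a·(cosh(S/(2a)) − 1) = 61.781323·(cosh(1.538078) − 1) = 88.669404
T_max/T_min = cosh(S/(2a)) = 2.435214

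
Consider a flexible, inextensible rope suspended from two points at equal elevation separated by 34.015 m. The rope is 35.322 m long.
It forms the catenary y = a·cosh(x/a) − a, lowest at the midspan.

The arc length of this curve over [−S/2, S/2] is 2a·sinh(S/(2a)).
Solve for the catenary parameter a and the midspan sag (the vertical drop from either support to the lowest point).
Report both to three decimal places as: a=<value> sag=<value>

seed: a₀ = √(S³/(24(L−S))) = √(34.015³/(24·1.307)) = 35.421121
iter 1: u=0.480151  f(a)=+1.515e-02  f'(a)=-7.551e-02  a ← 35.421121 − (+1.515e-02/-7.551e-02) = 35.621736
iter 2: u=0.477447  f(a)=+1.297e-04  f'(a)=-7.423e-02  a ← 35.621736 − (+1.297e-04/-7.423e-02) = 35.623483
iter 3: u=0.477424  f(a)=+9.682e-09  f'(a)=-7.421e-02  a ← 35.623483 − (+9.682e-09/-7.421e-02) = 35.623483
iter 4: u=0.477424  f(a)=-7.105e-15  f'(a)=-7.421e-02  a ← 35.623483 − (-7.105e-15/-7.421e-02) = 35.623483
converged: |Δa| < 1e-12 after 4 iterations
sag = a·(cosh(S/(2a)) − 1) = 35.623483·(cosh(0.477424) − 1) = 4.137597
T_max/T_min = cosh(S/(2a)) = 1.116148

a=35.623 sag=4.138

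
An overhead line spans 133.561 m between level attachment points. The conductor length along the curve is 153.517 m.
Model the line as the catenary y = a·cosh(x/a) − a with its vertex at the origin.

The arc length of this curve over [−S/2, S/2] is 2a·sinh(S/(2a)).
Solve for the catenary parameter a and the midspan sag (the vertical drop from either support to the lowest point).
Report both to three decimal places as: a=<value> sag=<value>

a=72.060 sag=33.223

seed: a₀ = √(S³/(24(L−S))) = √(133.561³/(24·19.956)) = 70.530526
iter 1: u=0.946831  f(a)=+9.139e-01  f'(a)=-6.183e-01  a ← 70.530526 − (+9.139e-01/-6.183e-01) = 72.008615
iter 2: u=0.927396  f(a)=+2.952e-02  f'(a)=-5.789e-01  a ← 72.008615 − (+2.952e-02/-5.789e-01) = 72.059602
iter 3: u=0.926740  f(a)=+3.307e-05  f'(a)=-5.776e-01  a ← 72.059602 − (+3.307e-05/-5.776e-01) = 72.059660
iter 4: u=0.926739  f(a)=+4.161e-11  f'(a)=-5.776e-01  a ← 72.059660 − (+4.161e-11/-5.776e-01) = 72.059660
converged: |Δa| < 1e-12 after 4 iterations
sag = a·(cosh(S/(2a)) − 1) = 72.059660·(cosh(0.926739) − 1) = 33.223111
T_max/T_min = cosh(S/(2a)) = 1.461050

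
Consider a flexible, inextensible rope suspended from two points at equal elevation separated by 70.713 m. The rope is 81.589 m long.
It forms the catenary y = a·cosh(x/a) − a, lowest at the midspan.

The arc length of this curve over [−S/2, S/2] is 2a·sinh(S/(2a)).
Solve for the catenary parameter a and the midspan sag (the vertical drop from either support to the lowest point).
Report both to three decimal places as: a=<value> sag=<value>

a=37.626 sag=17.871

seed: a₀ = √(S³/(24(L−S))) = √(70.713³/(24·10.876)) = 36.805157
iter 1: u=0.960640  f(a)=+5.130e-01  f'(a)=-6.474e-01  a ← 36.805157 − (+5.130e-01/-6.474e-01) = 37.597596
iter 2: u=0.940393  f(a)=+1.704e-02  f'(a)=-6.050e-01  a ← 37.597596 − (+1.704e-02/-6.050e-01) = 37.625754
iter 3: u=0.939689  f(a)=+2.022e-05  f'(a)=-6.036e-01  a ← 37.625754 − (+2.022e-05/-6.036e-01) = 37.625788
iter 4: u=0.939688  f(a)=+2.854e-11  f'(a)=-6.036e-01  a ← 37.625788 − (+2.854e-11/-6.036e-01) = 37.625788
iter 5: u=0.939688  f(a)=+0.000e+00  f'(a)=-6.036e-01  a ← 37.625788 − (+0.000e+00/-6.036e-01) = 37.625788
converged: |Δa| < 1e-12 after 5 iterations
sag = a·(cosh(S/(2a)) − 1) = 37.625788·(cosh(0.939688) − 1) = 17.870979
T_max/T_min = cosh(S/(2a)) = 1.474966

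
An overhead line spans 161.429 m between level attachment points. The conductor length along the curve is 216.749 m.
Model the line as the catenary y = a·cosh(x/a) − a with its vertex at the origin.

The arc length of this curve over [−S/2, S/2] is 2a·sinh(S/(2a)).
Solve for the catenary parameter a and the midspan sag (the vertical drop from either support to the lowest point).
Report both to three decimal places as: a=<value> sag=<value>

a=58.981 sag=64.404

seed: a₀ = √(S³/(24(L−S))) = √(161.429³/(24·55.320)) = 56.289272
iter 1: u=1.433923  f(a)=+5.974e+00  f'(a)=-2.401e+00  a ← 56.289272 − (+5.974e+00/-2.401e+00) = 58.777792
iter 2: u=1.373214  f(a)=+4.190e-01  f'(a)=-2.075e+00  a ← 58.777792 − (+4.190e-01/-2.075e+00) = 58.979757
iter 3: u=1.368512  f(a)=+2.405e-03  f'(a)=-2.051e+00  a ← 58.979757 − (+2.405e-03/-2.051e+00) = 58.980930
iter 4: u=1.368485  f(a)=+8.023e-08  f'(a)=-2.051e+00  a ← 58.980930 − (+8.023e-08/-2.051e+00) = 58.980930
iter 5: u=1.368485  f(a)=+0.000e+00  f'(a)=-2.051e+00  a ← 58.980930 − (+0.000e+00/-2.051e+00) = 58.980930
converged: |Δa| < 1e-12 after 5 iterations
sag = a·(cosh(S/(2a)) − 1) = 58.980930·(cosh(1.368485) − 1) = 64.403763
T_max/T_min = cosh(S/(2a)) = 2.091942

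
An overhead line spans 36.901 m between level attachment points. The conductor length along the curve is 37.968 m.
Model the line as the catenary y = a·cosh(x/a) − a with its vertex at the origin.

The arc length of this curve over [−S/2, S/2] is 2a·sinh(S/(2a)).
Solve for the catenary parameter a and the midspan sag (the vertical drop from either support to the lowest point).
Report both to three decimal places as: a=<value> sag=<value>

a=44.487 sag=3.881

seed: a₀ = √(S³/(24(L−S))) = √(36.901³/(24·1.067)) = 44.296496
iter 1: u=0.416523  f(a)=+9.294e-03  f'(a)=-4.902e-02  a ← 44.296496 − (+9.294e-03/-4.902e-02) = 44.486108
iter 2: u=0.414747  f(a)=+6.001e-05  f'(a)=-4.839e-02  a ← 44.486108 − (+6.001e-05/-4.839e-02) = 44.487348
iter 3: u=0.414736  f(a)=+2.539e-09  f'(a)=-4.838e-02  a ← 44.487348 − (+2.539e-09/-4.838e-02) = 44.487348
iter 4: u=0.414736  f(a)=+0.000e+00  f'(a)=-4.838e-02  a ← 44.487348 − (+0.000e+00/-4.838e-02) = 44.487348
converged: |Δa| < 1e-12 after 4 iterations
sag = a·(cosh(S/(2a)) − 1) = 44.487348·(cosh(0.414736) − 1) = 3.881199
T_max/T_min = cosh(S/(2a)) = 1.087243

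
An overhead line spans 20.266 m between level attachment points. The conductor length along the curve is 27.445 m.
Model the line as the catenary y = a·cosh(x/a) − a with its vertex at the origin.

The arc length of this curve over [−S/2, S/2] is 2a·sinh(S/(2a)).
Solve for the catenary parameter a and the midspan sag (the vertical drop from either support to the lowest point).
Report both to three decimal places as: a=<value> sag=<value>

seed: a₀ = √(S³/(24(L−S))) = √(20.266³/(24·7.179)) = 6.950475
iter 1: u=1.457886  f(a)=+8.027e-01  f'(a)=-2.539e+00  a ← 6.950475 − (+8.027e-01/-2.539e+00) = 7.266559
iter 2: u=1.394470  f(a)=+5.800e-02  f'(a)=-2.185e+00  a ← 7.266559 − (+5.800e-02/-2.185e+00) = 7.293110
iter 3: u=1.389394  f(a)=+3.550e-04  f'(a)=-2.158e+00  a ← 7.293110 − (+3.550e-04/-2.158e+00) = 7.293275
iter 4: u=1.389362  f(a)=+1.348e-08  f'(a)=-2.158e+00  a ← 7.293275 − (+1.348e-08/-2.158e+00) = 7.293275
iter 5: u=1.389362  f(a)=+0.000e+00  f'(a)=-2.158e+00  a ← 7.293275 − (+0.000e+00/-2.158e+00) = 7.293275
converged: |Δa| < 1e-12 after 5 iterations
sag = a·(cosh(S/(2a)) − 1) = 7.293275·(cosh(1.389362) − 1) = 8.246959
T_max/T_min = cosh(S/(2a)) = 2.130762

a=7.293 sag=8.247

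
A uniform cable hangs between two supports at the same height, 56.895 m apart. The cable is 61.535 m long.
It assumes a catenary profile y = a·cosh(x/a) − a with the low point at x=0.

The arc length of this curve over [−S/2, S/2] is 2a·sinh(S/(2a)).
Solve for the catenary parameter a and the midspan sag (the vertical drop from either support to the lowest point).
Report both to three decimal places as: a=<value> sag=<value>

seed: a₀ = √(S³/(24(L−S))) = √(56.895³/(24·4.640)) = 40.667413
iter 1: u=0.699516  f(a)=+1.149e-01  f'(a)=-2.396e-01  a ← 40.667413 − (+1.149e-01/-2.396e-01) = 41.146861
iter 2: u=0.691365  f(a)=+2.063e-03  f'(a)=-2.310e-01  a ← 41.146861 − (+2.063e-03/-2.310e-01) = 41.155790
iter 3: u=0.691215  f(a)=+6.923e-07  f'(a)=-2.309e-01  a ← 41.155790 − (+6.923e-07/-2.309e-01) = 41.155793
iter 4: u=0.691215  f(a)=+7.816e-14  f'(a)=-2.309e-01  a ← 41.155793 − (+7.816e-14/-2.309e-01) = 41.155793
converged: |Δa| < 1e-12 after 4 iterations
sag = a·(cosh(S/(2a)) − 1) = 41.155793·(cosh(0.691215) − 1) = 10.229403
T_max/T_min = cosh(S/(2a)) = 1.248553

a=41.156 sag=10.229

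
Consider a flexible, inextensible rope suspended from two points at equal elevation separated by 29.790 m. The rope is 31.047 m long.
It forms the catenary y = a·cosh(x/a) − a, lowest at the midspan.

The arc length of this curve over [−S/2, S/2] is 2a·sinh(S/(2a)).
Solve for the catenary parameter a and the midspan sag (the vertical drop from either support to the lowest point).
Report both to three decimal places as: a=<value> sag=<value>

a=29.788 sag=3.802

seed: a₀ = √(S³/(24(L−S))) = √(29.790³/(24·1.257)) = 29.602780
iter 1: u=0.503162  f(a)=+1.601e-02  f'(a)=-8.709e-02  a ← 29.602780 − (+1.601e-02/-8.709e-02) = 29.786583
iter 2: u=0.500057  f(a)=+1.503e-04  f'(a)=-8.547e-02  a ← 29.786583 − (+1.503e-04/-8.547e-02) = 29.788341
iter 3: u=0.500028  f(a)=+1.353e-08  f'(a)=-8.545e-02  a ← 29.788341 − (+1.353e-08/-8.545e-02) = 29.788342
iter 4: u=0.500028  f(a)=-7.105e-15  f'(a)=-8.545e-02  a ← 29.788342 − (-7.105e-15/-8.545e-02) = 29.788342
converged: |Δa| < 1e-12 after 4 iterations
sag = a·(cosh(S/(2a)) − 1) = 29.788342·(cosh(0.500028) − 1) = 3.802198
T_max/T_min = cosh(S/(2a)) = 1.127640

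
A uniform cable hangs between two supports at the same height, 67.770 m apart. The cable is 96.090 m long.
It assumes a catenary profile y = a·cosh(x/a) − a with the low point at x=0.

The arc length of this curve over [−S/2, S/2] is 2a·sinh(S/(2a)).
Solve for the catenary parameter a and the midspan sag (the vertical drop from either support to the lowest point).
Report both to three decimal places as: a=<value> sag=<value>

seed: a₀ = √(S³/(24(L−S))) = √(67.770³/(24·28.320)) = 21.399518
iter 1: u=1.583447  f(a)=+3.770e+00  f'(a)=-3.373e+00  a ← 21.399518 − (+3.770e+00/-3.373e+00) = 22.517275
iter 2: u=1.504845  f(a)=+3.155e-01  f'(a)=-2.830e+00  a ← 22.517275 − (+3.155e-01/-2.830e+00) = 22.628771
iter 3: u=1.497430  f(a)=+2.656e-03  f'(a)=-2.782e+00  a ← 22.628771 − (+2.656e-03/-2.782e+00) = 22.629726
iter 4: u=1.497367  f(a)=+1.917e-07  f'(a)=-2.782e+00  a ← 22.629726 − (+1.917e-07/-2.782e+00) = 22.629726
iter 5: u=1.497367  f(a)=-1.421e-14  f'(a)=-2.782e+00  a ← 22.629726 − (-1.421e-14/-2.782e+00) = 22.629726
converged: |Δa| < 1e-12 after 5 iterations
sag = a·(cosh(S/(2a)) − 1) = 22.629726·(cosh(1.497367) − 1) = 30.477962
T_max/T_min = cosh(S/(2a)) = 2.346811

a=22.630 sag=30.478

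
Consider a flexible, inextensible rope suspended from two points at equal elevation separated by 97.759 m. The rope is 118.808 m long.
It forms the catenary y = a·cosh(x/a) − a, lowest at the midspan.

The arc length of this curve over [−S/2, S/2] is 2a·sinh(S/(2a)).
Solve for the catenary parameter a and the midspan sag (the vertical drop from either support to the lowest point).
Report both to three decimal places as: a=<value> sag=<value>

seed: a₀ = √(S³/(24(L−S))) = √(97.759³/(24·21.049)) = 43.004487
iter 1: u=1.136614  f(a)=+1.402e+00  f'(a)=-1.111e+00  a ← 43.004487 − (+1.402e+00/-1.111e+00) = 44.266209
iter 2: u=1.104217  f(a)=+6.408e-02  f'(a)=-1.012e+00  a ← 44.266209 − (+6.408e-02/-1.012e+00) = 44.329534
iter 3: u=1.102640  f(a)=+1.480e-04  f'(a)=-1.007e+00  a ← 44.329534 − (+1.480e-04/-1.007e+00) = 44.329681
iter 4: u=1.102636  f(a)=+7.935e-10  f'(a)=-1.007e+00  a ← 44.329681 − (+7.935e-10/-1.007e+00) = 44.329681
iter 5: u=1.102636  f(a)=+0.000e+00  f'(a)=-1.007e+00  a ← 44.329681 − (+0.000e+00/-1.007e+00) = 44.329681
converged: |Δa| < 1e-12 after 5 iterations
sag = a·(cosh(S/(2a)) − 1) = 44.329681·(cosh(1.102636) − 1) = 29.791543
T_max/T_min = cosh(S/(2a)) = 1.672045

a=44.330 sag=29.792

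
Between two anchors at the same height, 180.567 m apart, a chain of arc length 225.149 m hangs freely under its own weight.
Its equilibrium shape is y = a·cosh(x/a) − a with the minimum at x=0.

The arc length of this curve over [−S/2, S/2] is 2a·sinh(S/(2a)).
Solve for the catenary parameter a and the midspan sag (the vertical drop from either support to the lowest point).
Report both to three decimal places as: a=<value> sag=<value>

seed: a₀ = √(S³/(24(L−S))) = √(180.567³/(24·44.582)) = 74.177498
iter 1: u=1.217128  f(a)=+3.421e+00  f'(a)=-1.390e+00  a ← 74.177498 − (+3.421e+00/-1.390e+00) = 76.639088
iter 2: u=1.178035  f(a)=+1.777e-01  f'(a)=-1.249e+00  a ← 76.639088 − (+1.777e-01/-1.249e+00) = 76.781360
iter 3: u=1.175852  f(a)=+5.373e-04  f'(a)=-1.241e+00  a ← 76.781360 − (+5.373e-04/-1.241e+00) = 76.781793
iter 4: u=1.175845  f(a)=+4.948e-09  f'(a)=-1.241e+00  a ← 76.781793 − (+4.948e-09/-1.241e+00) = 76.781793
iter 5: u=1.175845  f(a)=-5.684e-14  f'(a)=-1.241e+00  a ← 76.781793 − (-5.684e-14/-1.241e+00) = 76.781793
converged: |Δa| < 1e-12 after 5 iterations
sag = a·(cosh(S/(2a)) − 1) = 76.781793·(cosh(1.175845) − 1) = 59.484350
T_max/T_min = cosh(S/(2a)) = 1.774719

a=76.782 sag=59.484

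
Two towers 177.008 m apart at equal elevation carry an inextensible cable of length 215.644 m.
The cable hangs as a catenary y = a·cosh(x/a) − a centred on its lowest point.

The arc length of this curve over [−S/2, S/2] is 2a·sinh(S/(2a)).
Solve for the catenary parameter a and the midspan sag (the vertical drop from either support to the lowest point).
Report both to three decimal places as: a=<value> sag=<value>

seed: a₀ = √(S³/(24(L−S))) = √(177.008³/(24·38.636)) = 77.337057
iter 1: u=1.144393  f(a)=+2.610e+00  f'(a)=-1.136e+00  a ← 77.337057 − (+2.610e+00/-1.136e+00) = 79.634279
iter 2: u=1.111381  f(a)=+1.208e-01  f'(a)=-1.033e+00  a ← 79.634279 − (+1.208e-01/-1.033e+00) = 79.751207
iter 3: u=1.109751  f(a)=+2.867e-04  f'(a)=-1.028e+00  a ← 79.751207 − (+2.867e-04/-1.028e+00) = 79.751486
iter 4: u=1.109747  f(a)=+1.622e-09  f'(a)=-1.028e+00  a ← 79.751486 − (+1.622e-09/-1.028e+00) = 79.751486
iter 5: u=1.109747  f(a)=-2.842e-14  f'(a)=-1.028e+00  a ← 79.751486 − (-2.842e-14/-1.028e+00) = 79.751486
converged: |Δa| < 1e-12 after 5 iterations
sag = a·(cosh(S/(2a)) − 1) = 79.751486·(cosh(1.109747) − 1) = 54.359972
T_max/T_min = cosh(S/(2a)) = 1.681617

a=79.751 sag=54.360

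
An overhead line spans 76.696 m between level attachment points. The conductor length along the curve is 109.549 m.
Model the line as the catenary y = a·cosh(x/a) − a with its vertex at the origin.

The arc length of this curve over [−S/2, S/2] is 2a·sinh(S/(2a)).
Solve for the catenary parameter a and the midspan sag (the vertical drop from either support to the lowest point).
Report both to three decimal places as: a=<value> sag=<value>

seed: a₀ = √(S³/(24(L−S))) = √(76.696³/(24·32.853)) = 23.920262
iter 1: u=1.603160  f(a)=+4.490e+00  f'(a)=-3.521e+00  a ← 23.920262 − (+4.490e+00/-3.521e+00) = 25.195413
iter 2: u=1.522023  f(a)=+3.840e-01  f'(a)=-2.942e+00  a ← 25.195413 − (+3.840e-01/-2.942e+00) = 25.325929
iter 3: u=1.514179  f(a)=+3.389e-03  f'(a)=-2.890e+00  a ← 25.325929 − (+3.389e-03/-2.890e+00) = 25.327102
iter 4: u=1.514109  f(a)=+2.692e-07  f'(a)=-2.890e+00  a ← 25.327102 − (+2.692e-07/-2.890e+00) = 25.327102
iter 5: u=1.514109  f(a)=+0.000e+00  f'(a)=-2.890e+00  a ← 25.327102 − (+0.000e+00/-2.890e+00) = 25.327102
converged: |Δa| < 1e-12 after 5 iterations
sag = a·(cosh(S/(2a)) − 1) = 25.327102·(cosh(1.514109) − 1) = 35.019463
T_max/T_min = cosh(S/(2a)) = 2.382687

a=25.327 sag=35.019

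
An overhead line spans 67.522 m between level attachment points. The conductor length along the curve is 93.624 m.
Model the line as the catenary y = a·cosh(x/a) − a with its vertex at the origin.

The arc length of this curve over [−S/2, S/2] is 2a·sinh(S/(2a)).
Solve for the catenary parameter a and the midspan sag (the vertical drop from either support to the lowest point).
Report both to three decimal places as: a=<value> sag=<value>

seed: a₀ = √(S³/(24(L−S))) = √(67.522³/(24·26.102)) = 22.167945
iter 1: u=1.522965  f(a)=+3.200e+00  f'(a)=-2.948e+00  a ← 22.167945 − (+3.200e+00/-2.948e+00) = 23.253200
iter 2: u=1.451886  f(a)=+2.500e-01  f'(a)=-2.504e+00  a ← 23.253200 − (+2.500e-01/-2.504e+00) = 23.353027
iter 3: u=1.445680  f(a)=+1.812e-03  f'(a)=-2.468e+00  a ← 23.353027 − (+1.812e-03/-2.468e+00) = 23.353761
iter 4: u=1.445634  f(a)=+9.665e-08  f'(a)=-2.468e+00  a ← 23.353761 − (+9.665e-08/-2.468e+00) = 23.353761
iter 5: u=1.445634  f(a)=-1.421e-14  f'(a)=-2.468e+00  a ← 23.353761 − (-1.421e-14/-2.468e+00) = 23.353761
converged: |Δa| < 1e-12 after 5 iterations
sag = a·(cosh(S/(2a)) − 1) = 23.353761·(cosh(1.445634) − 1) = 28.960305
T_max/T_min = cosh(S/(2a)) = 2.240070

a=23.354 sag=28.960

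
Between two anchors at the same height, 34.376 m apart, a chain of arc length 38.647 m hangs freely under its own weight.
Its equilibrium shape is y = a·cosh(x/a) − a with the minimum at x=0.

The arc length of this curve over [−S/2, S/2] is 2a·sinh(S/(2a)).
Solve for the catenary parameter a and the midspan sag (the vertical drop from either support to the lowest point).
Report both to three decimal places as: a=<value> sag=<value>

seed: a₀ = √(S³/(24(L−S))) = √(34.376³/(24·4.271)) = 19.907311
iter 1: u=0.863401  f(a)=+1.620e-01  f'(a)=-4.619e-01  a ← 19.907311 − (+1.620e-01/-4.619e-01) = 20.258112
iter 2: u=0.848450  f(a)=+4.383e-03  f'(a)=-4.373e-01  a ← 20.258112 − (+4.383e-03/-4.373e-01) = 20.268135
iter 3: u=0.848031  f(a)=+3.403e-06  f'(a)=-4.366e-01  a ← 20.268135 − (+3.403e-06/-4.366e-01) = 20.268142
iter 4: u=0.848030  f(a)=+2.061e-12  f'(a)=-4.366e-01  a ← 20.268142 − (+2.061e-12/-4.366e-01) = 20.268142
converged: |Δa| < 1e-12 after 4 iterations
sag = a·(cosh(S/(2a)) − 1) = 20.268142·(cosh(0.848030) − 1) = 7.735344
T_max/T_min = cosh(S/(2a)) = 1.381650

a=20.268 sag=7.735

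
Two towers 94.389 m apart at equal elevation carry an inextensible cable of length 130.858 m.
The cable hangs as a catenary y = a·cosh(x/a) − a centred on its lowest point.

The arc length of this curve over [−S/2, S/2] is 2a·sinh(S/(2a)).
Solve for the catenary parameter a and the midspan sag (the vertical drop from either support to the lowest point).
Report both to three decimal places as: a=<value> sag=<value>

a=32.654 sag=40.471

seed: a₀ = √(S³/(24(L−S))) = √(94.389³/(24·36.469)) = 30.996634
iter 1: u=1.522569  f(a)=+4.468e+00  f'(a)=-2.946e+00  a ← 30.996634 − (+4.468e+00/-2.946e+00) = 32.513445
iter 2: u=1.451538  f(a)=+3.489e-01  f'(a)=-2.502e+00  a ← 32.513445 − (+3.489e-01/-2.502e+00) = 32.652893
iter 3: u=1.445339  f(a)=+2.526e-03  f'(a)=-2.466e+00  a ← 32.652893 − (+2.526e-03/-2.466e+00) = 32.653917
iter 4: u=1.445294  f(a)=+1.345e-07  f'(a)=-2.466e+00  a ← 32.653917 − (+1.345e-07/-2.466e+00) = 32.653917
iter 5: u=1.445294  f(a)=+5.684e-14  f'(a)=-2.466e+00  a ← 32.653917 − (+5.684e-14/-2.466e+00) = 32.653917
converged: |Δa| < 1e-12 after 5 iterations
sag = a·(cosh(S/(2a)) − 1) = 32.653917·(cosh(1.445294) − 1) = 40.470855
T_max/T_min = cosh(S/(2a)) = 2.239387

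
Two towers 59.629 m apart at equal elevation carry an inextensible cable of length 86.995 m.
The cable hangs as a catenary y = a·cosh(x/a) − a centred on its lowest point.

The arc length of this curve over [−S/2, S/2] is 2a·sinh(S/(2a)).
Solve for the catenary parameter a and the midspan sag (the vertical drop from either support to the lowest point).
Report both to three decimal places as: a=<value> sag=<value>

seed: a₀ = √(S³/(24(L−S))) = √(59.629³/(24·27.366)) = 17.966977
iter 1: u=1.659405  f(a)=+4.025e+00  f'(a)=-3.972e+00  a ← 17.966977 − (+4.025e+00/-3.972e+00) = 18.980216
iter 2: u=1.570820  f(a)=+3.655e-01  f'(a)=-3.280e+00  a ← 18.980216 − (+3.655e-01/-3.280e+00) = 19.091648
iter 3: u=1.561651  f(a)=+3.681e-03  f'(a)=-3.215e+00  a ← 19.091648 − (+3.681e-03/-3.215e+00) = 19.092793
iter 4: u=1.561558  f(a)=+3.816e-07  f'(a)=-3.214e+00  a ← 19.092793 − (+3.816e-07/-3.214e+00) = 19.092793
iter 5: u=1.561558  f(a)=+0.000e+00  f'(a)=-3.214e+00  a ← 19.092793 − (+0.000e+00/-3.214e+00) = 19.092793
converged: |Δa| < 1e-12 after 5 iterations
sag = a·(cosh(S/(2a)) − 1) = 19.092793·(cosh(1.561558) − 1) = 28.410546
T_max/T_min = cosh(S/(2a)) = 2.488025

a=19.093 sag=28.411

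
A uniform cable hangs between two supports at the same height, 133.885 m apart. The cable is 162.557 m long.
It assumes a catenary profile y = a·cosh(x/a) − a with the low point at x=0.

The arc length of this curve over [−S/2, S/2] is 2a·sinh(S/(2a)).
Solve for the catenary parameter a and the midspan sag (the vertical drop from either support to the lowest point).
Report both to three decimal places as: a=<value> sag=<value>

a=60.866 sag=40.676

seed: a₀ = √(S³/(24(L−S))) = √(133.885³/(24·28.672)) = 59.055897
iter 1: u=1.133545  f(a)=+1.899e+00  f'(a)=-1.102e+00  a ← 59.055897 − (+1.899e+00/-1.102e+00) = 60.780083
iter 2: u=1.101389  f(a)=+8.636e-02  f'(a)=-1.004e+00  a ← 60.780083 − (+8.636e-02/-1.004e+00) = 60.866139
iter 3: u=1.099832  f(a)=+1.973e-04  f'(a)=-9.990e-01  a ← 60.866139 − (+1.973e-04/-9.990e-01) = 60.866336
iter 4: u=1.099828  f(a)=+1.036e-09  f'(a)=-9.989e-01  a ← 60.866336 − (+1.036e-09/-9.989e-01) = 60.866336
iter 5: u=1.099828  f(a)=-2.842e-14  f'(a)=-9.989e-01  a ← 60.866336 − (-2.842e-14/-9.989e-01) = 60.866336
converged: |Δa| < 1e-12 after 5 iterations
sag = a·(cosh(S/(2a)) − 1) = 60.866336·(cosh(1.099828) − 1) = 40.676292
T_max/T_min = cosh(S/(2a)) = 1.668289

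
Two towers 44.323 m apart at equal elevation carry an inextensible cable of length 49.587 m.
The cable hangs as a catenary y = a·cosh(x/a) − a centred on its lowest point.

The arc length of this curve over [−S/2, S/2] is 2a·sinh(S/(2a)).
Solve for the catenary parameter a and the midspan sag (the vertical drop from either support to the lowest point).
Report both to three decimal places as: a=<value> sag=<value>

a=26.708 sag=9.734

seed: a₀ = √(S³/(24(L−S))) = √(44.323³/(24·5.264)) = 26.253074
iter 1: u=0.844149  f(a)=+1.908e-01  f'(a)=-4.303e-01  a ← 26.253074 − (+1.908e-01/-4.303e-01) = 26.696374
iter 2: u=0.830131  f(a)=+4.939e-03  f'(a)=-4.083e-01  a ← 26.696374 − (+4.939e-03/-4.083e-01) = 26.708471
iter 3: u=0.829755  f(a)=+3.506e-06  f'(a)=-4.077e-01  a ← 26.708471 − (+3.506e-06/-4.077e-01) = 26.708480
iter 4: u=0.829755  f(a)=+1.769e-12  f'(a)=-4.077e-01  a ← 26.708480 − (+1.769e-12/-4.077e-01) = 26.708480
converged: |Δa| < 1e-12 after 4 iterations
sag = a·(cosh(S/(2a)) − 1) = 26.708480·(cosh(0.829755) − 1) = 9.734085
T_max/T_min = cosh(S/(2a)) = 1.364457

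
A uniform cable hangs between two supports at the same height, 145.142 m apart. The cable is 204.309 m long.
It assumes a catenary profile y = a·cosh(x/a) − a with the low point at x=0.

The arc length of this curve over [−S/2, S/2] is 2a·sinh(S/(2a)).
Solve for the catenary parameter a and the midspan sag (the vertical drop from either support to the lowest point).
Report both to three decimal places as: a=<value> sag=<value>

a=49.010 sag=64.293

seed: a₀ = √(S³/(24(L−S))) = √(145.142³/(24·59.167)) = 46.402808
iter 1: u=1.563936  f(a)=+7.672e+00  f'(a)=-3.231e+00  a ← 46.402808 − (+7.672e+00/-3.231e+00) = 48.777319
iter 2: u=1.487802  f(a)=+6.282e-01  f'(a)=-2.722e+00  a ← 48.777319 − (+6.282e-01/-2.722e+00) = 49.008142
iter 3: u=1.480795  f(a)=+5.042e-03  f'(a)=-2.678e+00  a ← 49.008142 − (+5.042e-03/-2.678e+00) = 49.010024
iter 4: u=1.480738  f(a)=+3.306e-07  f'(a)=-2.678e+00  a ← 49.010024 − (+3.306e-07/-2.678e+00) = 49.010024
iter 5: u=1.480738  f(a)=+0.000e+00  f'(a)=-2.678e+00  a ← 49.010024 − (+0.000e+00/-2.678e+00) = 49.010024
converged: |Δa| < 1e-12 after 5 iterations
sag = a·(cosh(S/(2a)) − 1) = 49.010024·(cosh(1.480738) − 1) = 64.292775
T_max/T_min = cosh(S/(2a)) = 2.311829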